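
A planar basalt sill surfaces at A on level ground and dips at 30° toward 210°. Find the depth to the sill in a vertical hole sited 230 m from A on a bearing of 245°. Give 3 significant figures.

109 m

The hole lies 35° from the dip direction, so the down-dip offset is 230 × cos 35° = 188.40 m.
Depth = down-dip offset × tan(dip) = 188.40 × tan 30° = 188.40 × 0.5774
Depth = 108.78 m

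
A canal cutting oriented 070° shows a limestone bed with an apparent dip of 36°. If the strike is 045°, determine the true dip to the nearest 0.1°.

59.8°

β = acute angle between strike 045° and section 070° = 25°.
tan δ = tan α / sin β = tan 36° / sin 25° = 0.7265 / 0.4226 = 1.7191
true dip = arctan 1.7191 = 59.81°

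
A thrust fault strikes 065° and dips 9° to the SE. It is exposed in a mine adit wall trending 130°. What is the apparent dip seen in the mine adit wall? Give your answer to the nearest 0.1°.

8.2°

Angle between strike (065°) and section (130°): β = 65°.
tan α = tan 9° × sin 65° = 0.1584 × 0.9063 = 0.1435
α = arctan(0.1435) = 8.17°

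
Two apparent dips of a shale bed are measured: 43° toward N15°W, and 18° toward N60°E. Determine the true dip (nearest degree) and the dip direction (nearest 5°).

Represent each trace as a vector plunging at its apparent dip toward its trend (east-north-up frame): v₁ = (-0.189, 0.706, -0.682), v₂ = (0.824, 0.476, -0.309).
n = v₁ × v₂ = (-0.106, 0.620, 0.672) (taken with n_z > 0).
tan δ = √(n_x²+n_y²)/n_z = 0.629/0.672, so δ = 43.1°.
Dip direction = atan2(-0.106, 0.620) = 350° (azimuth of n's horizontal projection).

true dip 43°, dip direction 350°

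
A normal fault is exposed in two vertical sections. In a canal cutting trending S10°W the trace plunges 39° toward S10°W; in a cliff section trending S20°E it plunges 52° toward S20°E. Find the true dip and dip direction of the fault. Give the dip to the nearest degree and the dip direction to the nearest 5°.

Each apparent-dip line lies in the plane. As unit vectors (x east, y north, z up), v₁ plunges 39°→S10°W and v₂ plunges 52°→S20°E.
n = v₁ × v₂ = (0.239, -0.239, 0.239) (taken with n_z > 0).
Dip δ = arctan(|n_h|/n_z) = arctan(0.338/0.239) = 54.7°.
Dip direction = atan2(0.239, -0.239) = 135° (azimuth of n's horizontal projection).

true dip 55°, dip direction 135°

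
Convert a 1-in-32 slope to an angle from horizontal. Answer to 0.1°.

tan θ = 1/32 = 0.0312
θ = arctan(0.0312) = 1.79°

1.8°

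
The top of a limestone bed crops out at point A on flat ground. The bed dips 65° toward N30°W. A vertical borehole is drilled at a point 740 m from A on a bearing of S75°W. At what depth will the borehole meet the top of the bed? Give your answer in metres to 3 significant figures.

411 m

The hole lies 75° from the dip direction, so the down-dip offset is 740 × cos 75° = 191.53 m.
Depth = down-dip offset × tan(dip) = 191.53 × tan 65° = 191.53 × 2.1445
Depth = 410.73 m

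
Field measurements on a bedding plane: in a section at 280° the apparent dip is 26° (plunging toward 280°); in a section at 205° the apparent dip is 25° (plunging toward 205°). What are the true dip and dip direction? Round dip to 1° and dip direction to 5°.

Represent each trace as a vector plunging at its apparent dip toward its trend (east-north-up frame): v₁ = (-0.885, 0.156, -0.438), v₂ = (-0.383, -0.821, -0.423).
Cross product v₁ × v₂ gives the pole to the plane: n ∝ (-0.426, -0.206, 0.787).
Dip δ = arctan(|n_h|/n_z) = arctan(0.473/0.787) = 31.0°.
The horizontal component of n points toward azimuth atan2(n_x, n_y) = 244°, the dip direction.

true dip 31°, dip direction 245°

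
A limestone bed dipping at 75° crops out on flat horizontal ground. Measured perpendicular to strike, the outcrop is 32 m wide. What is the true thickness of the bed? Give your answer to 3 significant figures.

30.9 m

True thickness t = w · sin(dip) = 32 × sin 75°
t = 32 × 0.9659 = 30.910 m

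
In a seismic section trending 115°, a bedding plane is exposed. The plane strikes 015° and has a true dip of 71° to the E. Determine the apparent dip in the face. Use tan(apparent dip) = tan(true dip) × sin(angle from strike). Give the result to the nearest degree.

Angle between strike (015°) and section (115°): β = 80°.
tan α = tan 71° × sin 80° = 2.9042 × 0.9848 = 2.8601
α = arctan(2.8601) = 70.73°

71°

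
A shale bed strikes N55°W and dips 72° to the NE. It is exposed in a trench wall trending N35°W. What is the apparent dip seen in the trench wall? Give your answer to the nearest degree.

46°

The section lies 20° from the strike.
tan α = tan 72° × sin 20° = 3.0777 × 0.3420 = 1.0526
α = arctan(1.0526) = 46.47°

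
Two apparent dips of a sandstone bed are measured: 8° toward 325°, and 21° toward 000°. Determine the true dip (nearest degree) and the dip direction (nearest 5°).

The two traces are lines in the plane: v₁ = (sin 325°·cos 8°, cos 325°·cos 8°, −sin 8°), v₂ = (sin 0°·cos 21°, cos 0°·cos 21°, −sin 21°).
n = v₁ × v₂ = (0.161, 0.204, 0.530) (taken with n_z > 0).
Dip δ = arctan(|n_h|/n_z) = arctan(0.259/0.530) = 26.1°.
Dip direction = azimuth of (n_x, n_y) = atan2(0.161, 0.204) = 38°.

true dip 26°, dip direction 040°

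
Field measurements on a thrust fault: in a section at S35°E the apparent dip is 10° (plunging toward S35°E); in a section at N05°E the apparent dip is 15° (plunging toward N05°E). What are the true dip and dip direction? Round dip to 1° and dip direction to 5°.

true dip 33°, dip direction 070°

Represent each trace as a vector plunging at its apparent dip toward its trend (east-north-up frame): v₁ = (0.565, -0.807, -0.174), v₂ = (0.084, 0.962, -0.259).
Cross product v₁ × v₂ gives the pole to the plane: n ∝ (0.376, 0.132, 0.611).
Dip δ = arctan(|n_h|/n_z) = arctan(0.398/0.611) = 33.1°.
Dip direction = atan2(0.376, 0.132) = 71° (azimuth of n's horizontal projection).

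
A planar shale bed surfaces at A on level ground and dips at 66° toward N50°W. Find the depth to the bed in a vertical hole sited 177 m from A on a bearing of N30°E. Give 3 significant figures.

The hole lies 80° from the dip direction, so the down-dip offset is 177 × cos 80° = 30.74 m.
Depth = down-dip offset × tan(dip) = 30.74 × tan 66° = 30.74 × 2.2460
Depth = 69.03 m

69.0 m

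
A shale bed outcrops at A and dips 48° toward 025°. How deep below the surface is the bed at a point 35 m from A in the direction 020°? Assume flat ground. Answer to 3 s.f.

38.7 m

The hole lies 5° from the dip direction, so the down-dip offset is 35 × cos 5° = 34.87 m.
Depth = down-dip offset × tan(dip) = 34.87 × tan 48° = 34.87 × 1.1106
Depth = 38.72 m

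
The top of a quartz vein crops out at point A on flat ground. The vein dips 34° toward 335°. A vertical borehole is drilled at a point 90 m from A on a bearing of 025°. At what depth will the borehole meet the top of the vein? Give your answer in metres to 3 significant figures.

The hole lies 50° from the dip direction, so the down-dip offset is 90 × cos 50° = 57.85 m.
Depth = down-dip offset × tan(dip) = 57.85 × tan 34° = 57.85 × 0.6745
Depth = 39.02 m

39.0 m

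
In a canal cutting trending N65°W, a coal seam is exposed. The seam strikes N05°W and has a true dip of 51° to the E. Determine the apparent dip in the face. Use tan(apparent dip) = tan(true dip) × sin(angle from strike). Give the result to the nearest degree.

47°

The section lies 60° from the strike.
tan α = tan 51° × sin 60° = 1.2349 × 0.8660 = 1.0695
apparent dip = arctan 1.0695 = 46.92°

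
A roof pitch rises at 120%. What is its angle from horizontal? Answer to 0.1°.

tan θ = 120/100 = 1.2000
θ = arctan(1.2000) = 50.19°

50.2°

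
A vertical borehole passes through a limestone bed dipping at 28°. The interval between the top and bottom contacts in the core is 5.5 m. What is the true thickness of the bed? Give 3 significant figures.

True thickness t = h · cos(dip) = 5.5 × cos 28°
t = 5.5 × 0.8829 = 4.856 m

4.86 m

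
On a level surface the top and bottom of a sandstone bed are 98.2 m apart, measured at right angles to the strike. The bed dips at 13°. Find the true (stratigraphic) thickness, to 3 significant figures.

True thickness t = w · sin(dip) = 98.2 × sin 13°
t = 98.2 × 0.2250 = 22.090 m

22.1 m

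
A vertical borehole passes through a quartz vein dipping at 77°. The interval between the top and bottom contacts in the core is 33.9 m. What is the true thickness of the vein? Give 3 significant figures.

True thickness t = h · cos(dip) = 33.9 × cos 77°
t = 33.9 × 0.2250 = 7.626 m

7.63 m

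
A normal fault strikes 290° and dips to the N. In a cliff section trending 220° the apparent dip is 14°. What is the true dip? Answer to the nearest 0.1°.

The section is 70° from the strike.
tan(true dip) = tan 14° / sin 70° = 0.2653
δ = arctan(0.2653) = 14.86°

14.9°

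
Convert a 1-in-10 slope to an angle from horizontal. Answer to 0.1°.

5.7°

tan θ = 1/10 = 0.1000
θ = arctan(0.1000) = 5.71°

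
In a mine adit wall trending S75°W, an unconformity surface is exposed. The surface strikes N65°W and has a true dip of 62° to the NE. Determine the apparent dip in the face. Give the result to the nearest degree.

50°

The section lies 40° from the strike.
tan α = tan 62° × sin 40° = 1.8807 × 0.6428 = 1.2089
apparent dip = arctan 1.2089 = 50.40°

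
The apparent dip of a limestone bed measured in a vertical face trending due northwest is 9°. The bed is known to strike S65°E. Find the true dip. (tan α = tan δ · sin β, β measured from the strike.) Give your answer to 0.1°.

The section is 20° from the strike.
tan(true dip) = tan 9° / sin 20° = 0.4631
true dip = arctan 0.4631 = 24.85°

24.8°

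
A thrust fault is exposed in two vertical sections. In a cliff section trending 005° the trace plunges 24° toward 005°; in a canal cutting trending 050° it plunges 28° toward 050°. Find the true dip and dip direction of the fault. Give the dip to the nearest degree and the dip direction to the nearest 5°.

true dip 28°, dip direction 040°

Each apparent-dip line lies in the plane. As unit vectors (x east, y north, z up), v₁ plunges 24°→005° and v₂ plunges 28°→050°.
n = v₁ × v₂ = (0.196, 0.238, 0.570) (taken with n_z > 0).
True dip = arccos(n_z / |n|) = arccos(0.8797) = 28.4°.
Dip direction = atan2(0.196, 0.238) = 40° (azimuth of n's horizontal projection).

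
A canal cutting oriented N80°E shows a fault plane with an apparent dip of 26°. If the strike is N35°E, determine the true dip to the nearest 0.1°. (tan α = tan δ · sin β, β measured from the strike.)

34.6°

β = acute angle between strike N35°E and section N80°E = 45°.
tan(true dip) = tan 26° / sin 45° = 0.6898
δ = arctan(0.6898) = 34.60°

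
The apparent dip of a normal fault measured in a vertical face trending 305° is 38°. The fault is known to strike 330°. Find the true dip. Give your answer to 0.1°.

61.6°

β = acute angle between strike 330° and section 305° = 25°.
tan(true dip) = tan 38° / sin 25° = 1.8487
δ = arctan(1.8487) = 61.59°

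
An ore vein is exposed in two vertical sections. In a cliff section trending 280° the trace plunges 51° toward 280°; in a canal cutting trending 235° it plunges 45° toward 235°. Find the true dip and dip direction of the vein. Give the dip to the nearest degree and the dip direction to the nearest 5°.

The two traces are lines in the plane: v₁ = (sin 280°·cos 51°, cos 280°·cos 51°, −sin 51°), v₂ = (sin 235°·cos 45°, cos 235°·cos 45°, −sin 45°).
The plane normal is n = v₁ × v₂ ∝ (-0.392, 0.012, 0.315).
True dip = arccos(n_z / |n|) = arccos(0.6254) = 51.3°.
The horizontal component of n points toward azimuth atan2(n_x, n_y) = 272°, the dip direction.

true dip 51°, dip direction 270°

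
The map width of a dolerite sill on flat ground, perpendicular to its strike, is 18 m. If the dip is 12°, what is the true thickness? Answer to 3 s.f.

True thickness t = w · sin(dip) = 18 × sin 12°
t = 18 × 0.2079 = 3.742 m

3.74 m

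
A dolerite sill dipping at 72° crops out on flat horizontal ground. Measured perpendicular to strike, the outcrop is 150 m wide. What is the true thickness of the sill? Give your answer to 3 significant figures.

True thickness t = w · sin(dip) = 150 × sin 72°
t = 150 × 0.9511 = 142.658 m

143 m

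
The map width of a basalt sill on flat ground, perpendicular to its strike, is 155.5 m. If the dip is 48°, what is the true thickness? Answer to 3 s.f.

True thickness t = w · sin(dip) = 155.5 × sin 48°
t = 155.5 × 0.7431 = 115.559 m

116 m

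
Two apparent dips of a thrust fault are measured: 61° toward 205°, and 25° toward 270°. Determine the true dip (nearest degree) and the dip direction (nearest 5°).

Represent each trace as a vector plunging at its apparent dip toward its trend (east-north-up frame): v₁ = (-0.205, -0.439, -0.875), v₂ = (-0.906, -0.000, -0.423).
n = v₁ × v₂ = (-0.186, -0.706, 0.398) (taken with n_z > 0).
tan δ = √(n_x²+n_y²)/n_z = 0.730/0.398, so δ = 61.4°.
Dip direction = atan2(-0.186, -0.706) = 195° (azimuth of n's horizontal projection).

true dip 61°, dip direction 195°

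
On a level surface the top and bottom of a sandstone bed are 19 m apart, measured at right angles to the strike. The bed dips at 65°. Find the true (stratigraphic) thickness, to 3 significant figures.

True thickness t = w · sin(dip) = 19 × sin 65°
t = 19 × 0.9063 = 17.220 m

17.2 m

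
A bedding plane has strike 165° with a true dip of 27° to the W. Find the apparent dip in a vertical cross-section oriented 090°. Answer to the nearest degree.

Angle between strike (165°) and section (090°): β = 75°.
tan(apparent dip) = tan 27° · sin 75° = 0.4922
α = arctan(0.4922) = 26.20°

26°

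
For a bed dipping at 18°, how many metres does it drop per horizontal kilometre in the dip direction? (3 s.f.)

325 m

drop per km = 1000 × tan 18° = 1000 × 0.3249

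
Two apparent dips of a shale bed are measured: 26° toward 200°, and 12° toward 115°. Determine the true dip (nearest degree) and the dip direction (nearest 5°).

true dip 27°, dip direction 180°

The two traces are lines in the plane: v₁ = (sin 200°·cos 26°, cos 200°·cos 26°, −sin 26°), v₂ = (sin 115°·cos 12°, cos 115°·cos 12°, −sin 12°).
n = v₁ × v₂ = (-0.006, -0.453, 0.876) (taken with n_z > 0).
True dip = arccos(n_z / |n|) = arccos(0.8884) = 27.3°.
Dip direction = azimuth of (n_x, n_y) = atan2(-0.006, -0.453) = 181°.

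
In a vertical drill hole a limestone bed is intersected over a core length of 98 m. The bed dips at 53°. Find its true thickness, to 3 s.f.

59.0 m

True thickness t = h · cos(dip) = 98 × cos 53°
t = 98 × 0.6018 = 58.978 m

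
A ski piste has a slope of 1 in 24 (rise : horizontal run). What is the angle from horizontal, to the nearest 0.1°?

2.4°

tan θ = 1/24 = 0.0417
θ = arctan(0.0417) = 2.39°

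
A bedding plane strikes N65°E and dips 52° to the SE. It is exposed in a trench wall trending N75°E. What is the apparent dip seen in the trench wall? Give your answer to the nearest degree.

The strike is N65°E and the section trends N75°E; the acute angle between them is β = 10°.
tan(apparent dip) = tan 52° · sin 10° = 0.2223
apparent dip = arctan 0.2223 = 12.53°

13°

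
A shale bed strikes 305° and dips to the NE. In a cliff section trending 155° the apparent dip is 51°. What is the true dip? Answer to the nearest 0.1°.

68.0°

β = acute angle between strike 305° and section 155° = 30°.
tan δ = tan α / sin β = tan 51° / sin 30° = 1.2349 / 0.5000 = 2.4698
δ = arctan(2.4698) = 67.96°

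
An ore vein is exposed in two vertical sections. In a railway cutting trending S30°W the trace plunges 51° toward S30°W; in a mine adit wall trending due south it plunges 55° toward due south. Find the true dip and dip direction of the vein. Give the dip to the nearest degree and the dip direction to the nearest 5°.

Represent each trace as a vector plunging at its apparent dip toward its trend (east-north-up frame): v₁ = (-0.315, -0.545, -0.777), v₂ = (0.000, -0.574, -0.819).
n = v₁ × v₂ = (0.001, -0.258, 0.180) (taken with n_z > 0).
Dip δ = arctan(|n_h|/n_z) = arctan(0.258/0.180) = 55.0°.
The horizontal component of n points toward azimuth atan2(n_x, n_y) = 180°, the dip direction.

true dip 55°, dip direction 180°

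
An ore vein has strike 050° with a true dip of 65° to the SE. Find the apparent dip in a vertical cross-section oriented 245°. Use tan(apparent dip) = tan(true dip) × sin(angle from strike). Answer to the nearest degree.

29°

The section lies 15° from the strike.
tan(apparent dip) = tan 65° · sin 15° = 0.5550
apparent dip = arctan 0.5550 = 29.03°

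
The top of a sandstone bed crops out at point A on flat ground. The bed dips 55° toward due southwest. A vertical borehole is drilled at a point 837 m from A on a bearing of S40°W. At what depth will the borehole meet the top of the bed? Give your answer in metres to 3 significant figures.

1190 m

The hole lies 5° from the dip direction, so the down-dip offset is 837 × cos 5° = 833.81 m.
Depth = down-dip offset × tan(dip) = 833.81 × tan 55° = 833.81 × 1.4281
Depth = 1190.81 m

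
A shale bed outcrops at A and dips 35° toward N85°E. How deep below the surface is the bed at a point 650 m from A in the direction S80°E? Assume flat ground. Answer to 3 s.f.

The hole lies 15° from the dip direction, so the down-dip offset is 650 × cos 15° = 627.85 m.
Depth = down-dip offset × tan(dip) = 627.85 × tan 35° = 627.85 × 0.7002
Depth = 439.63 m

440 m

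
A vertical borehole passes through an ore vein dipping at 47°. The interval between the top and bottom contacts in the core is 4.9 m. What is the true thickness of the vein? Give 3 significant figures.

3.34 m

True thickness t = h · cos(dip) = 4.9 × cos 47°
t = 4.9 × 0.6820 = 3.342 m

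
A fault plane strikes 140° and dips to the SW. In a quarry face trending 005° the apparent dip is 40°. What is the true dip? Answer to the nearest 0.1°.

49.9°

β = acute angle between strike 140° and section 005° = 45°.
tan(true dip) = tan 40° / sin 45° = 1.1867
δ = arctan(1.1867) = 49.88°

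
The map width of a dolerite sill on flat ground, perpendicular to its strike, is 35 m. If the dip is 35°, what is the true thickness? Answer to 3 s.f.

20.1 m

True thickness t = w · sin(dip) = 35 × sin 35°
t = 35 × 0.5736 = 20.075 m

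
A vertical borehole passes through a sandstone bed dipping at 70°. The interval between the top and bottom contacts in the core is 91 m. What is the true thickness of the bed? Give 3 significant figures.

31.1 m

True thickness t = h · cos(dip) = 91 × cos 70°
t = 91 × 0.3420 = 31.124 m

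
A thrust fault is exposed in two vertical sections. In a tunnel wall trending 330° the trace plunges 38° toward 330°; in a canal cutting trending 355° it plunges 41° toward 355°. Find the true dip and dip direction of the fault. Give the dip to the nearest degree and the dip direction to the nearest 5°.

true dip 41°, dip direction 355°

The two traces are lines in the plane: v₁ = (sin 330°·cos 38°, cos 330°·cos 38°, −sin 38°), v₂ = (sin 355°·cos 41°, cos 355°·cos 41°, −sin 41°).
n = v₁ × v₂ = (-0.015, 0.218, 0.251) (taken with n_z > 0).
tan δ = √(n_x²+n_y²)/n_z = 0.219/0.251, so δ = 41.0°.
Dip direction = atan2(-0.015, 0.218) = 356° (azimuth of n's horizontal projection).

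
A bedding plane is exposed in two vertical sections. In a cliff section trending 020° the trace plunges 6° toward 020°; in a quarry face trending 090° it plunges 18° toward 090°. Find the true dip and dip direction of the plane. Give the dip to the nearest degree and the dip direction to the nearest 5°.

true dip 18°, dip direction 090°

The two traces are lines in the plane: v₁ = (sin 20°·cos 6°, cos 20°·cos 6°, −sin 6°), v₂ = (sin 90°·cos 18°, cos 90°·cos 18°, −sin 18°).
Cross product v₁ × v₂ gives the pole to the plane: n ∝ (0.289, -0.006, 0.889).
Dip δ = arctan(|n_h|/n_z) = arctan(0.289/0.889) = 18.0°.
Dip direction = atan2(0.289, -0.006) = 91° (azimuth of n's horizontal projection).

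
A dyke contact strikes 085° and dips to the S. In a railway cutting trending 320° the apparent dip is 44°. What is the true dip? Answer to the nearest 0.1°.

49.7°

β = acute angle between strike 085° and section 320° = 55°.
tan(true dip) = tan 44° / sin 55° = 1.1789
δ = arctan(1.1789) = 49.69°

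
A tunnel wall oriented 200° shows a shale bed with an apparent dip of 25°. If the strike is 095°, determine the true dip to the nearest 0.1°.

25.8°

The section is 75° from the strike.
tan(true dip) = tan 25° / sin 75° = 0.4828
true dip = arctan 0.4828 = 25.77°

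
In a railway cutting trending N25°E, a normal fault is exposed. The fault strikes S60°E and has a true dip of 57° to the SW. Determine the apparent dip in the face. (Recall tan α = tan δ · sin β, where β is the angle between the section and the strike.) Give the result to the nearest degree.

The strike is S60°E and the section trends N25°E; the acute angle between them is β = 85°.
tan α = tan 57° × sin 85° = 1.5399 × 0.9962 = 1.5340
apparent dip = arctan 1.5340 = 56.90°

57°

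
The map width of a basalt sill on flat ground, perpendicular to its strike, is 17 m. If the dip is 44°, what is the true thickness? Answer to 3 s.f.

True thickness t = w · sin(dip) = 17 × sin 44°
t = 17 × 0.6947 = 11.809 m

11.8 m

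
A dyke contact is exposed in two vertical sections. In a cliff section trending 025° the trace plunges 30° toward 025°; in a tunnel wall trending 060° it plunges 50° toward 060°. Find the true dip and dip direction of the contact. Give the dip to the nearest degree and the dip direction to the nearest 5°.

Each apparent-dip line lies in the plane. As unit vectors (x east, y north, z up), v₁ plunges 30°→025° and v₂ plunges 50°→060°.
The plane normal is n = v₁ × v₂ ∝ (0.441, -0.002, 0.319).
True dip = arccos(n_z / |n|) = arccos(0.5868) = 54.1°.
Dip direction = atan2(0.441, -0.002) = 90° (azimuth of n's horizontal projection).

true dip 54°, dip direction 090°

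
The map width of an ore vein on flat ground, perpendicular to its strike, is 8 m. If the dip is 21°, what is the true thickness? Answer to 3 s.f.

True thickness t = w · sin(dip) = 8 × sin 21°
t = 8 × 0.3584 = 2.867 m

2.87 m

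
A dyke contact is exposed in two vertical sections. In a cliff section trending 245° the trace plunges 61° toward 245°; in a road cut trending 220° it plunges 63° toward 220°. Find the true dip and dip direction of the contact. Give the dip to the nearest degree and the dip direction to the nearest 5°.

The two traces are lines in the plane: v₁ = (sin 245°·cos 61°, cos 245°·cos 61°, −sin 61°), v₂ = (sin 220°·cos 63°, cos 220°·cos 63°, −sin 63°).
Cross product v₁ × v₂ gives the pole to the plane: n ∝ (-0.122, -0.136, 0.093).
True dip = arccos(n_z / |n|) = arccos(0.4538) = 63.0°.
The horizontal component of n points toward azimuth atan2(n_x, n_y) = 222°, the dip direction.

true dip 63°, dip direction 220°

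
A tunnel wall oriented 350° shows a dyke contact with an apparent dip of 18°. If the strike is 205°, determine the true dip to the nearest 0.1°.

The section is 35° from the strike.
tan δ = tan α / sin β = tan 18° / sin 35° = 0.3249 / 0.5736 = 0.5665
true dip = arctan 0.5665 = 29.53°

29.5°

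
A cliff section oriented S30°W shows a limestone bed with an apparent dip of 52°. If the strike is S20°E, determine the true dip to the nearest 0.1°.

59.1°

β = acute angle between strike S20°E and section S30°W = 50°.
tan δ = tan α / sin β = tan 52° / sin 50° = 1.2799 / 0.7660 = 1.6708
δ = arctan(1.6708) = 59.10°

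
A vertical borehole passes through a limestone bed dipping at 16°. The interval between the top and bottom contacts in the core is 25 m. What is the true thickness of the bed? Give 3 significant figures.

True thickness t = h · cos(dip) = 25 × cos 16°
t = 25 × 0.9613 = 24.032 m

24.0 m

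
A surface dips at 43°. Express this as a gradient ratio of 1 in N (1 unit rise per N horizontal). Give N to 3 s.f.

1 in 1.07

1 : N means tan θ = 1/N, so N = 1/tan 43° = 1/0.9325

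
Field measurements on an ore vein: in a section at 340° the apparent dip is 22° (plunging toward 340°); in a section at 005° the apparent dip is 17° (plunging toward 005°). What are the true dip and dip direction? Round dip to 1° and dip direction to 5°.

Represent each trace as a vector plunging at its apparent dip toward its trend (east-north-up frame): v₁ = (-0.317, 0.871, -0.375), v₂ = (0.083, 0.953, -0.292).
n = v₁ × v₂ = (-0.102, 0.124, 0.375) (taken with n_z > 0).
Dip δ = arctan(|n_h|/n_z) = arctan(0.161/0.375) = 23.2°.
Dip direction = azimuth of (n_x, n_y) = atan2(-0.102, 0.124) = 321°.

true dip 23°, dip direction 320°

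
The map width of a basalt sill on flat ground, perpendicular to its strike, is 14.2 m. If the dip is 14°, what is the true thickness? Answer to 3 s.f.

3.44 m

True thickness t = w · sin(dip) = 14.2 × sin 14°
t = 14.2 × 0.2419 = 3.435 m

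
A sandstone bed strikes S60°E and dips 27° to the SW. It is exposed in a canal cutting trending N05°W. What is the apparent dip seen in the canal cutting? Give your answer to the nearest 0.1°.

The strike is S60°E and the section trends N05°W; the acute angle between them is β = 55°.
tan(apparent dip) = tan 27° · sin 55° = 0.4174
apparent dip = arctan 0.4174 = 22.65°

22.7°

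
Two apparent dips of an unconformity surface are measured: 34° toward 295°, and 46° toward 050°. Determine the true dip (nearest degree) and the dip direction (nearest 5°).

Each apparent-dip line lies in the plane. As unit vectors (x east, y north, z up), v₁ plunges 34°→295° and v₂ plunges 46°→050°.
n = v₁ × v₂ = (0.002, 0.838, 0.522) (taken with n_z > 0).
Dip δ = arctan(|n_h|/n_z) = arctan(0.838/0.522) = 58.1°.
The horizontal component of n points toward azimuth atan2(n_x, n_y) = 0°, the dip direction.

true dip 58°, dip direction 000°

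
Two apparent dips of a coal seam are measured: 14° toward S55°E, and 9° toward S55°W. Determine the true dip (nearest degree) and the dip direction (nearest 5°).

true dip 20°, dip direction 170°

Each apparent-dip line lies in the plane. As unit vectors (x east, y north, z up), v₁ plunges 14°→S55°E and v₂ plunges 9°→S55°W.
n = v₁ × v₂ = (0.050, -0.320, 0.901) (taken with n_z > 0).
tan δ = √(n_x²+n_y²)/n_z = 0.324/0.901, so δ = 19.8°.
The horizontal component of n points toward azimuth atan2(n_x, n_y) = 171°, the dip direction.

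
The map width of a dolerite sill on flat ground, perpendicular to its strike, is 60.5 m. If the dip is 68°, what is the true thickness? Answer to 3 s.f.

True thickness t = w · sin(dip) = 60.5 × sin 68°
t = 60.5 × 0.9272 = 56.095 m

56.1 m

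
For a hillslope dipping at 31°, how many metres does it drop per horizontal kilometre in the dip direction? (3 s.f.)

drop per km = 1000 × tan 31° = 1000 × 0.6009

601 m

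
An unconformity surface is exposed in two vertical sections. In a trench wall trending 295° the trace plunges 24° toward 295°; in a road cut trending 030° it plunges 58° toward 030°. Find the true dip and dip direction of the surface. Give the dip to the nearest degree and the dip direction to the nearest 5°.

Represent each trace as a vector plunging at its apparent dip toward its trend (east-north-up frame): v₁ = (-0.828, 0.386, -0.407), v₂ = (0.265, 0.459, -0.848).
Cross product v₁ × v₂ gives the pole to the plane: n ∝ (0.141, 0.810, 0.482).
Dip δ = arctan(|n_h|/n_z) = arctan(0.822/0.482) = 59.6°.
The horizontal component of n points toward azimuth atan2(n_x, n_y) = 10°, the dip direction.

true dip 60°, dip direction 010°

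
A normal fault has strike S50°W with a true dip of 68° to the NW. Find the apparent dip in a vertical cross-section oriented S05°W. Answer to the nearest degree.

60°

The section lies 45° from the strike.
tan(apparent dip) = tan 68° · sin 45° = 1.7502
α = arctan(1.7502) = 60.26°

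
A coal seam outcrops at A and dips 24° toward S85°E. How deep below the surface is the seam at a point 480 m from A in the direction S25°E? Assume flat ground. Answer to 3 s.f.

107 m

The hole lies 60° from the dip direction, so the down-dip offset is 480 × cos 60° = 240.00 m.
Depth = down-dip offset × tan(dip) = 240.00 × tan 24° = 240.00 × 0.4452
Depth = 106.85 m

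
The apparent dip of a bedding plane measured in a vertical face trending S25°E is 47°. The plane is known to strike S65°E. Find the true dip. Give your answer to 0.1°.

The section is 40° from the strike.
tan δ = tan α / sin β = tan 47° / sin 40° = 1.0724 / 0.6428 = 1.6683
true dip = arctan 1.6683 = 59.06°

59.1°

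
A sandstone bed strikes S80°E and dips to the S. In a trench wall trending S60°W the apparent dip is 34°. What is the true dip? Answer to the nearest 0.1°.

46.4°

The section is 40° from the strike.
tan(true dip) = tan 34° / sin 40° = 1.0493
true dip = arctan 1.0493 = 46.38°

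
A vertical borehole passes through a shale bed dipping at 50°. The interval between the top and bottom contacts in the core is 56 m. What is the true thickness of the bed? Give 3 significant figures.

True thickness t = h · cos(dip) = 56 × cos 50°
t = 56 × 0.6428 = 35.996 m

36.0 m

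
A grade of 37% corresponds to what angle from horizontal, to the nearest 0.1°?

20.3°

tan θ = 37/100 = 0.3700
θ = arctan(0.3700) = 20.30°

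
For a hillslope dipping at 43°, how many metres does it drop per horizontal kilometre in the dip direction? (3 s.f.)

drop per km = 1000 × tan 43° = 1000 × 0.9325

933 m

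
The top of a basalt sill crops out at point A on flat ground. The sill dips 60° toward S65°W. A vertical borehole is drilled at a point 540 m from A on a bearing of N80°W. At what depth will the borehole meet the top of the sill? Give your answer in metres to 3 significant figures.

The hole lies 35° from the dip direction, so the down-dip offset is 540 × cos 35° = 442.34 m.
Depth = down-dip offset × tan(dip) = 442.34 × tan 60° = 442.34 × 1.7321
Depth = 766.16 m

766 m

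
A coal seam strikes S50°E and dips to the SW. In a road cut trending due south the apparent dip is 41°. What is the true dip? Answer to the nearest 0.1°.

48.6°

β = acute angle between strike S50°E and section due south = 50°.
tan δ = tan α / sin β = tan 41° / sin 50° = 0.8693 / 0.7660 = 1.1348
δ = arctan(1.1348) = 48.61°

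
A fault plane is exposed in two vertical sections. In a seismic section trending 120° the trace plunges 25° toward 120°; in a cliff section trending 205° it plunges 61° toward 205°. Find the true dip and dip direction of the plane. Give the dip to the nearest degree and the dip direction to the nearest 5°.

true dip 61°, dip direction 195°

The two traces are lines in the plane: v₁ = (sin 120°·cos 25°, cos 120°·cos 25°, −sin 25°), v₂ = (sin 205°·cos 61°, cos 205°·cos 61°, −sin 61°).
Cross product v₁ × v₂ gives the pole to the plane: n ∝ (-0.211, -0.773, 0.438).
tan δ = √(n_x²+n_y²)/n_z = 0.801/0.438, so δ = 61.4°.
The horizontal component of n points toward azimuth atan2(n_x, n_y) = 195°, the dip direction.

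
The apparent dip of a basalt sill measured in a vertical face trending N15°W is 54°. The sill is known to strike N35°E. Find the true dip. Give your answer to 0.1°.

β = acute angle between strike N35°E and section N15°W = 50°.
tan δ = tan α / sin β = tan 54° / sin 50° = 1.3764 / 0.7660 = 1.7967
δ = arctan(1.7967) = 60.90°

60.9°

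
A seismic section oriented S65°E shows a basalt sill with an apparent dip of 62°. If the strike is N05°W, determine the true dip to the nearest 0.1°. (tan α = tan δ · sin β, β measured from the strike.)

β = acute angle between strike N05°W and section S65°E = 60°.
tan δ = tan α / sin β = tan 62° / sin 60° = 1.8807 / 0.8660 = 2.1717
true dip = arctan 2.1717 = 65.28°

65.3°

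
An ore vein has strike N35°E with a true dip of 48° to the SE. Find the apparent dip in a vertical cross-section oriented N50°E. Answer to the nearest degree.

16°

The strike is N35°E and the section trends N50°E; the acute angle between them is β = 15°.
tan α = tan 48° × sin 15° = 1.1106 × 0.2588 = 0.2874
apparent dip = arctan 0.2874 = 16.04°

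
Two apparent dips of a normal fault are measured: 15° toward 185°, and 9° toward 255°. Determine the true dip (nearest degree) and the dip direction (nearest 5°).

Each apparent-dip line lies in the plane. As unit vectors (x east, y north, z up), v₁ plunges 15°→185° and v₂ plunges 9°→255°.
The plane normal is n = v₁ × v₂ ∝ (-0.084, -0.234, 0.896).
tan δ = √(n_x²+n_y²)/n_z = 0.249/0.896, so δ = 15.5°.
Dip direction = atan2(-0.084, -0.234) = 200° (azimuth of n's horizontal projection).

true dip 15°, dip direction 200°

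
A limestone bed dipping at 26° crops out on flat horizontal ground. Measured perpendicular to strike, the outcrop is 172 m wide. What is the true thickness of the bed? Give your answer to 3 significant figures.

75.4 m

True thickness t = w · sin(dip) = 172 × sin 26°
t = 172 × 0.4384 = 75.400 m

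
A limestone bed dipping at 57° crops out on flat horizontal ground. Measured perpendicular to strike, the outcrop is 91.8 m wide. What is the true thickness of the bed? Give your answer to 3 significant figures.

True thickness t = w · sin(dip) = 91.8 × sin 57°
t = 91.8 × 0.8387 = 76.990 m

77.0 m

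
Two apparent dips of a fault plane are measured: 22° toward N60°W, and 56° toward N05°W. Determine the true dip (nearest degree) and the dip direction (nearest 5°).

true dip 58°, dip direction 015°

Represent each trace as a vector plunging at its apparent dip toward its trend (east-north-up frame): v₁ = (-0.803, 0.464, -0.375), v₂ = (-0.049, 0.557, -0.829).
n = v₁ × v₂ = (0.176, 0.647, 0.425) (taken with n_z > 0).
tan δ = √(n_x²+n_y²)/n_z = 0.671/0.425, so δ = 57.7°.
The horizontal component of n points toward azimuth atan2(n_x, n_y) = 15°, the dip direction.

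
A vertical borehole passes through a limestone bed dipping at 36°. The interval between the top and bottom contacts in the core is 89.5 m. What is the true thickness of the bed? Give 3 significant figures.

True thickness t = h · cos(dip) = 89.5 × cos 36°
t = 89.5 × 0.8090 = 72.407 m

72.4 m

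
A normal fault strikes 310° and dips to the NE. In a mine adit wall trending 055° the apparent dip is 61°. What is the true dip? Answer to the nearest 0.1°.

61.8°

The section is 75° from the strike.
tan(true dip) = tan 61° / sin 75° = 1.8677
δ = arctan(1.8677) = 61.83°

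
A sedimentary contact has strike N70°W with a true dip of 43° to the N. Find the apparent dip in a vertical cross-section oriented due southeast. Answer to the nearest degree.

22°

The strike is N70°W and the section trends due southeast; the acute angle between them is β = 25°.
tan α = tan 43° × sin 25° = 0.9325 × 0.4226 = 0.3941
α = arctan(0.3941) = 21.51°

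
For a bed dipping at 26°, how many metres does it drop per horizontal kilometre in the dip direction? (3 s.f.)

488 m

drop per km = 1000 × tan 26° = 1000 × 0.4877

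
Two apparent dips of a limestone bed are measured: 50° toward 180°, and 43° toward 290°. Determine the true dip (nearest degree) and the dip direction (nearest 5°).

Represent each trace as a vector plunging at its apparent dip toward its trend (east-north-up frame): v₁ = (0.000, -0.643, -0.766), v₂ = (-0.687, 0.250, -0.682).
The plane normal is n = v₁ × v₂ ∝ (-0.630, -0.526, 0.442).
True dip = arccos(n_z / |n|) = arccos(0.4738) = 61.7°.
The horizontal component of n points toward azimuth atan2(n_x, n_y) = 230°, the dip direction.

true dip 62°, dip direction 230°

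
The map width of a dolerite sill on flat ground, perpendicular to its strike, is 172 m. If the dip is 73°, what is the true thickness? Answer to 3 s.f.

True thickness t = w · sin(dip) = 172 × sin 73°
t = 172 × 0.9563 = 164.484 m

164 m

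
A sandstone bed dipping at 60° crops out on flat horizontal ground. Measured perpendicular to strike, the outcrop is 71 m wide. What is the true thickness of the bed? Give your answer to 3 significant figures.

True thickness t = w · sin(dip) = 71 × sin 60°
t = 71 × 0.8660 = 61.488 m

61.5 m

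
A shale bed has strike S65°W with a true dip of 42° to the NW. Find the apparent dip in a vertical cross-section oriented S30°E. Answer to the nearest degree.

The strike is S65°W and the section trends S30°E; the acute angle between them is β = 85°.
tan α = tan 42° × sin 85° = 0.9004 × 0.9962 = 0.8970
α = arctan(0.8970) = 41.89°

42°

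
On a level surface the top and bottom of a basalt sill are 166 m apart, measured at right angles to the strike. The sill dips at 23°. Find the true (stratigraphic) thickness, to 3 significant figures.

64.9 m

True thickness t = w · sin(dip) = 166 × sin 23°
t = 166 × 0.3907 = 64.861 m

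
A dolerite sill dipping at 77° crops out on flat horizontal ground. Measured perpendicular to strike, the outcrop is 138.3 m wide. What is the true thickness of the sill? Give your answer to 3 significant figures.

135 m

True thickness t = w · sin(dip) = 138.3 × sin 77°
t = 138.3 × 0.9744 = 134.755 m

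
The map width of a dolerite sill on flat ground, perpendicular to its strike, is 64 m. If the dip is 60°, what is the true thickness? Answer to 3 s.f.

55.4 m

True thickness t = w · sin(dip) = 64 × sin 60°
t = 64 × 0.8660 = 55.426 m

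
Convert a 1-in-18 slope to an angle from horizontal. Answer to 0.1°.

3.2°

tan θ = 1/18 = 0.0556
θ = arctan(0.0556) = 3.18°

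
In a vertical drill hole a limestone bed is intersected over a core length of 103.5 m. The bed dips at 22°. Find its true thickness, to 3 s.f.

96.0 m

True thickness t = h · cos(dip) = 103.5 × cos 22°
t = 103.5 × 0.9272 = 95.964 m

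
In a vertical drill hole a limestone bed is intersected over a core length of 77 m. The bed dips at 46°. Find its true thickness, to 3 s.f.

53.5 m

True thickness t = h · cos(dip) = 77 × cos 46°
t = 77 × 0.6947 = 53.489 m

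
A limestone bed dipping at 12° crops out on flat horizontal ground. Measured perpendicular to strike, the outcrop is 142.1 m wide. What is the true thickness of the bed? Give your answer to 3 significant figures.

29.5 m

True thickness t = w · sin(dip) = 142.1 × sin 12°
t = 142.1 × 0.2079 = 29.544 m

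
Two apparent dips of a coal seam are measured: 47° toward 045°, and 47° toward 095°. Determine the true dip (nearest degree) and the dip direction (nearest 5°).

The two traces are lines in the plane: v₁ = (sin 45°·cos 47°, cos 45°·cos 47°, −sin 47°), v₂ = (sin 95°·cos 47°, cos 95°·cos 47°, −sin 47°).
n = v₁ × v₂ = (0.396, 0.144, 0.356) (taken with n_z > 0).
tan δ = √(n_x²+n_y²)/n_z = 0.422/0.356, so δ = 49.8°.
The horizontal component of n points toward azimuth atan2(n_x, n_y) = 70°, the dip direction.

true dip 50°, dip direction 070°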